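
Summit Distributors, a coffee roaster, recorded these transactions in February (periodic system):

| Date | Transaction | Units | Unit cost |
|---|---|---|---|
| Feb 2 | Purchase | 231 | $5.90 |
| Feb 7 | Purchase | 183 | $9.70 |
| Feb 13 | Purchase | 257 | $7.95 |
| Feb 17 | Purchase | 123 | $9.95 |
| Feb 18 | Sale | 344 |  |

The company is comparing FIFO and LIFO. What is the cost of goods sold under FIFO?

FIFO COGS: 231 @ $5.90 + 113 @ $9.70 = $2,459.00
LIFO COGS: 123 @ $9.95 + 221 @ $7.95 = $2,980.80

COGS = $2,459.00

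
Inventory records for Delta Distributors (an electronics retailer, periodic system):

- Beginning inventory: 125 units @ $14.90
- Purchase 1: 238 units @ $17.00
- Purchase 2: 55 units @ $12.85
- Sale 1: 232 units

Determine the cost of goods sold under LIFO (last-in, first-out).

Sale 1 (232) [LIFO — newest first]: 55 @ $12.85 + 177 @ $17.00 = $3,715.75
Ending inventory: 125 @ $14.90 + 61 @ $17.00 = $2,899.50

COGS = $3,715.75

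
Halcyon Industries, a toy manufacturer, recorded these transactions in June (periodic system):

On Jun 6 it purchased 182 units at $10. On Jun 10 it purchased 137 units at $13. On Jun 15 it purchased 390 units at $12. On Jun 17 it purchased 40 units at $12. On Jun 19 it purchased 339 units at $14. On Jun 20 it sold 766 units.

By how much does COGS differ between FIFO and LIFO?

$871

FIFO COGS: 182 @ $10 + 137 @ $13 + 390 @ $12 + 40 @ $12 + 17 @ $14 = $8,999
LIFO COGS: 339 @ $14 + 40 @ $12 + 387 @ $12 = $9,870
Difference = |$8,999 − $9,870| = $871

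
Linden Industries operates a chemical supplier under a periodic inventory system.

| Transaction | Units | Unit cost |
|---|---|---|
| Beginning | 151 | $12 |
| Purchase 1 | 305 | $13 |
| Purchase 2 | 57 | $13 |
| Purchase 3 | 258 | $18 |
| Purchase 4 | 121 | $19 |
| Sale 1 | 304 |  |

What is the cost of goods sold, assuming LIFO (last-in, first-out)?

Sale 1 (304) [LIFO — newest first]: 121 @ $19 + 183 @ $18 = $5,593
Ending inventory: 151 @ $12 + 305 @ $13 + 57 @ $13 + 75 @ $18 = $7,868

COGS = $5,593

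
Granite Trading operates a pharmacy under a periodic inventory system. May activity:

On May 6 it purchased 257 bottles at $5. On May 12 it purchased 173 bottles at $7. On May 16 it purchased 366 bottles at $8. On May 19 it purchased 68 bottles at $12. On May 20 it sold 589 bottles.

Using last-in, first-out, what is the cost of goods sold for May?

May 20, 589 sold [LIFO — newest first]: 68 @ $12 + 366 @ $8 + 155 @ $7 = $4,829
Ending inventory: 257 @ $5 + 18 @ $7 = $1,411
Check: goods available $6,240 = COGS $4,829 + ending $1,411

COGS = $4,829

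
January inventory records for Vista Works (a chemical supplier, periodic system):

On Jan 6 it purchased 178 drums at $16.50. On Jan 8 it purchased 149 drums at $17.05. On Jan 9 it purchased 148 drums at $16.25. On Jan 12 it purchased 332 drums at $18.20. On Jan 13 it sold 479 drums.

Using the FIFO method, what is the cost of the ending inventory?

Ending inventory = $5,969.60

Jan 13, 479 sold [FIFO — oldest first]: 178 @ $16.50 + 149 @ $17.05 + 148 @ $16.25 + 4 @ $18.20 = $7,955.25
Ending inventory: 328 @ $18.20 = $5,969.60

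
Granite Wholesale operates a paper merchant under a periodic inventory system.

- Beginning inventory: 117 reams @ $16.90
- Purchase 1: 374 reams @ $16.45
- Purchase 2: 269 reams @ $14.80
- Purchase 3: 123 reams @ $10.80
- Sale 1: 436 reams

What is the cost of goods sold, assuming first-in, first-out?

COGS = $7,224.85

Sale 1 (436) [FIFO — oldest first]: 117 @ $16.90 + 319 @ $16.45 = $7,224.85
Ending inventory: 55 @ $16.45 + 269 @ $14.80 + 123 @ $10.80 = $6,214.35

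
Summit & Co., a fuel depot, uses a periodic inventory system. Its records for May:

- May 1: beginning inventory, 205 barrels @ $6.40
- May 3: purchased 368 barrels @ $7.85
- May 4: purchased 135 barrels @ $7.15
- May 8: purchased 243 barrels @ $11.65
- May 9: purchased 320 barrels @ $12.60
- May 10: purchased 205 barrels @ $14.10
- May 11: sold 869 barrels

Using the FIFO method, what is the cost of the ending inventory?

May 11, 869 sold [FIFO — oldest first]: 205 @ $6.40 + 368 @ $7.85 + 135 @ $7.15 + 161 @ $11.65 = $7,041.70
Ending inventory: 82 @ $11.65 + 320 @ $12.60 + 205 @ $14.10 = $7,877.80
Check: goods available $14,919.50 = COGS $7,041.70 + ending $7,877.80

Ending inventory = $7,877.80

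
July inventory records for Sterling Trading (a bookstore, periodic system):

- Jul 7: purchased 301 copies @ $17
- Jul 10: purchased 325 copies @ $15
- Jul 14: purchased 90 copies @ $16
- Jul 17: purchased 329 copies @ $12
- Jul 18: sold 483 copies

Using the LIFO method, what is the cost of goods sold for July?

COGS = $6,348

Jul 18, 483 sold [LIFO — newest first]: 329 @ $12 + 90 @ $16 + 64 @ $15 = $6,348
Ending inventory: 301 @ $17 + 261 @ $15 = $9,032
Check: goods available $15,380 = COGS $6,348 + ending $9,032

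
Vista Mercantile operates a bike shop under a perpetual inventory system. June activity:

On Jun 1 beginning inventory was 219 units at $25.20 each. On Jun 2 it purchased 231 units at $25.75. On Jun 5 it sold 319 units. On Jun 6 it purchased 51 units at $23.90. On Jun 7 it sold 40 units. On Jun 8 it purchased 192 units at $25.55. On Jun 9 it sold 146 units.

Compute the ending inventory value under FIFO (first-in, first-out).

Ending inventory = $4,803.40

Jun 5, 319 sold [FIFO — oldest first]: 219 @ $25.20 + 100 @ $25.75 = $8,093.80
Jun 7, 40 sold [FIFO — oldest first]: 40 @ $25.75 = $1,030.00
Jun 9, 146 sold [FIFO — oldest first]: 91 @ $25.75 + 51 @ $23.90 + 4 @ $25.55 = $3,664.35
Total COGS = $8,093.80 + $1,030.00 + $3,664.35 = $12,788.15
Ending inventory: 188 @ $25.55 = $4,803.40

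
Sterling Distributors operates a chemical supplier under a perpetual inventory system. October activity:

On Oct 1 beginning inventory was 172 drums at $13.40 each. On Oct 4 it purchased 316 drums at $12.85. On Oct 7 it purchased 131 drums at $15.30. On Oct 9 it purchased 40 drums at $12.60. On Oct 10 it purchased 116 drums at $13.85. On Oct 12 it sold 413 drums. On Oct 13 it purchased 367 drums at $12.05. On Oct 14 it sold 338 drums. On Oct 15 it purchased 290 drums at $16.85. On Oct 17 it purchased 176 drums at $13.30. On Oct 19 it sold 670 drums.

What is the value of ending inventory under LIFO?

Ending inventory = $2,497.55

Oct 12, 413 sold [LIFO — newest first]: 116 @ $13.85 + 40 @ $12.60 + 131 @ $15.30 + 126 @ $12.85 = $5,734.00
Oct 14, 338 sold [LIFO — newest first]: 338 @ $12.05 = $4,072.90
Oct 19, 670 sold [LIFO — newest first]: 176 @ $13.30 + 290 @ $16.85 + 29 @ $12.05 + 175 @ $12.85 = $9,825.50
Total COGS = $5,734.00 + $4,072.90 + $9,825.50 = $19,632.40
Ending inventory: 172 @ $13.40 + 15 @ $12.85 = $2,497.55
Check: goods available $22,129.95 = COGS $19,632.40 + ending $2,497.55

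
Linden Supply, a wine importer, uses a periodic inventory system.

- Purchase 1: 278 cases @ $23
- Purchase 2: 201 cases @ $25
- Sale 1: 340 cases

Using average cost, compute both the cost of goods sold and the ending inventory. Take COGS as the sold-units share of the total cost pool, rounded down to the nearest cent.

COGS = $8,105.34; ending inventory = $3,313.66

Sale 1, sell 340: 340/479 × $11,419.00 → $8,105.34
Ending inventory (cost pool remaining) = $3,313.66
Check: goods available $11,419.00 = COGS $8,105.34 + ending $3,313.66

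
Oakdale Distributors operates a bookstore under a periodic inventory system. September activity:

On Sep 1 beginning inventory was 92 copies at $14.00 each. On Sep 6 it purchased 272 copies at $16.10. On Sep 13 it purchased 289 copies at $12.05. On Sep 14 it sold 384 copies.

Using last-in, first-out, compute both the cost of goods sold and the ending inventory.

Sep 14, 384 sold [LIFO — newest first]: 289 @ $12.05 + 95 @ $16.10 = $5,011.95
Ending inventory: 92 @ $14.00 + 177 @ $16.10 = $4,137.70

COGS = $5,011.95; ending inventory = $4,137.70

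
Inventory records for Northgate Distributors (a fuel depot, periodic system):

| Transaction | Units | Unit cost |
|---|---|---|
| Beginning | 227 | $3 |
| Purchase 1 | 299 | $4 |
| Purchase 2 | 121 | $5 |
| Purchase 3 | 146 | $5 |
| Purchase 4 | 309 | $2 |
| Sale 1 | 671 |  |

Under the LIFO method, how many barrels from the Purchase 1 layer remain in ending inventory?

Sale 1 (671) [LIFO — newest first]: 309 @ $2 + 146 @ $5 + 121 @ $5 + 95 @ $4 = $2,333
Ending inventory: 227 @ $3 + 204 @ $4 = $1,497

204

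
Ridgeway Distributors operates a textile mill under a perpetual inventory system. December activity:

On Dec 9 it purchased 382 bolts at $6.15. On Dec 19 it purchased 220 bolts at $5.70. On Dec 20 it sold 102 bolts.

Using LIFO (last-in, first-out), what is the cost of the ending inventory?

Dec 20, 102 sold [LIFO — newest first]: 102 @ $5.70 = $581.40
Ending inventory: 382 @ $6.15 + 118 @ $5.70 = $3,021.90

Ending inventory = $3,021.90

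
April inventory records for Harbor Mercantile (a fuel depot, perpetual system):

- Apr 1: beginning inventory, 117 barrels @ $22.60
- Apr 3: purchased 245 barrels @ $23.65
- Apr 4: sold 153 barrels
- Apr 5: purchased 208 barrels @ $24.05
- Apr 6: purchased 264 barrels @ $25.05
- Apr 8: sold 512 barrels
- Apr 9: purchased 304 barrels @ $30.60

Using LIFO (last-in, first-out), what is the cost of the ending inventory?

Apr 4, 153 sold [LIFO — newest first]: 153 @ $23.65 = $3,618.45
Apr 8, 512 sold [LIFO — newest first]: 264 @ $25.05 + 208 @ $24.05 + 40 @ $23.65 = $12,561.60
Total COGS = $3,618.45 + $12,561.60 = $16,180.05
Ending inventory: 117 @ $22.60 + 52 @ $23.65 + 304 @ $30.60 = $13,176.40
Check: goods available $29,356.45 = COGS $16,180.05 + ending $13,176.40

Ending inventory = $13,176.40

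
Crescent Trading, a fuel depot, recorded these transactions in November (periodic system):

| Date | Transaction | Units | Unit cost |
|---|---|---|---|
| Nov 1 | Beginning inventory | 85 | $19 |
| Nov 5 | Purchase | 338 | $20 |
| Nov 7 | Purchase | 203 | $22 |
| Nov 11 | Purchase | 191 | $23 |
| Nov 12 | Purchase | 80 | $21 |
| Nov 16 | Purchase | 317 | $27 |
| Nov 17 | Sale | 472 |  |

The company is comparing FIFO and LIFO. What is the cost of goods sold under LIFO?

FIFO COGS: 85 @ $19 + 338 @ $20 + 49 @ $22 = $9,453
LIFO COGS: 317 @ $27 + 80 @ $21 + 75 @ $23 = $11,964

COGS = $11,964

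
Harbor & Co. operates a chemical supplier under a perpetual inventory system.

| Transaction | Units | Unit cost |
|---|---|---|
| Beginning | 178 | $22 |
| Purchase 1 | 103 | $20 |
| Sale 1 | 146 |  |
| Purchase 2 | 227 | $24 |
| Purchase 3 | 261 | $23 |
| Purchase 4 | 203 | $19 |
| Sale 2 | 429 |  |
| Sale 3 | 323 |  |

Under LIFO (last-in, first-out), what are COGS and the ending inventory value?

Sale 1 (146) [LIFO — newest first]: 103 @ $20 + 43 @ $22 = $3,006
Sale 2 (429) [LIFO — newest first]: 203 @ $19 + 226 @ $23 = $9,055
Sale 3 (323) [LIFO — newest first]: 35 @ $23 + 227 @ $24 + 61 @ $22 = $7,595
Total COGS = $3,006 + $9,055 + $7,595 = $19,656
Ending inventory: 74 @ $22 = $1,628

COGS = $19,656; ending inventory = $1,628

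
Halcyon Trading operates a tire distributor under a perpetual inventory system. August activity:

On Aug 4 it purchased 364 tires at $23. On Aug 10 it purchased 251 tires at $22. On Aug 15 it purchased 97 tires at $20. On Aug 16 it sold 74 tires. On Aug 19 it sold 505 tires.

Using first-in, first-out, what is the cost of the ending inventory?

Aug 16, 74 sold [FIFO — oldest first]: 74 @ $23 = $1,702
Aug 19, 505 sold [FIFO — oldest first]: 290 @ $23 + 215 @ $22 = $11,400
Total COGS = $1,702 + $11,400 = $13,102
Ending inventory: 36 @ $22 + 97 @ $20 = $2,732

Ending inventory = $2,732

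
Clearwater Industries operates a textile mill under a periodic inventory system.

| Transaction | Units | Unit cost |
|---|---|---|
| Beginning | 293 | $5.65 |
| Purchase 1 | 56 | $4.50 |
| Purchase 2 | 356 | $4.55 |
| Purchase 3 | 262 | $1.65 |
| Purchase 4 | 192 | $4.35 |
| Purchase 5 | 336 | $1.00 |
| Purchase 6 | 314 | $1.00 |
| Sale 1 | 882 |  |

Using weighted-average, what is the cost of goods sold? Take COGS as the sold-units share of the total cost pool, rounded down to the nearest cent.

Sale 1, sell 882: 882/1809 × $5,444.75 → $2,654.65
Ending inventory (cost pool remaining) = $2,790.10

COGS = $2,654.65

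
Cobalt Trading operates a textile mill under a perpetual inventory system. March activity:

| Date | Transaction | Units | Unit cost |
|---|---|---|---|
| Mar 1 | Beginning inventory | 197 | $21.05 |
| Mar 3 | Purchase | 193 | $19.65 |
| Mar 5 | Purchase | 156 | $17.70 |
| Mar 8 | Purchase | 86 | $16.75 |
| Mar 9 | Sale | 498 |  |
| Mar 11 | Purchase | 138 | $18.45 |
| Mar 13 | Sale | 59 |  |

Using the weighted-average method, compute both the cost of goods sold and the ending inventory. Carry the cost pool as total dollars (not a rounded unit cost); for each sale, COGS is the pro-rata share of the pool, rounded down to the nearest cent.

After Mar 1: 197 on hand, pool $4,146.85 (≈ $21.0500 each)
After Mar 3: 390 on hand, pool $7,939.30 (≈ $20.3572 each)
After Mar 5: 546 on hand, pool $10,700.50 (≈ $19.5980 each)
After Mar 8: 632 on hand, pool $12,141.00 (≈ $19.2104 each)
Mar 9, sell 498: 498/632 × $12,141.00 → $9,566.80
After Mar 11: 272 on hand, pool $5,120.30 (≈ $18.8246 each)
Mar 13, sell 59: 59/272 × $5,120.30 → $1,110.65
Total COGS = $9,566.80 + $1,110.65 = $10,677.45
Ending inventory (cost pool remaining) = $4,009.65
Check: goods available $14,687.10 = COGS $10,677.45 + ending $4,009.65

COGS = $10,677.45; ending inventory = $4,009.65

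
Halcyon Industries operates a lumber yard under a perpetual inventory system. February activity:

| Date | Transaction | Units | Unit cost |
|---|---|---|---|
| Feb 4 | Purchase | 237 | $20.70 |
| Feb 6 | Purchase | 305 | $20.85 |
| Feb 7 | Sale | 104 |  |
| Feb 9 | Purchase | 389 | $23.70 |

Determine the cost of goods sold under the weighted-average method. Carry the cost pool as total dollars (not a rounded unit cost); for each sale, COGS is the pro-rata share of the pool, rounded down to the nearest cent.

After Feb 4: 237 on hand, pool $4,905.90 (≈ $20.7000 each)
After Feb 6: 542 on hand, pool $11,265.15 (≈ $20.7844 each)
Feb 7, sell 104: 104/542 × $11,265.15 → $2,161.57
After Feb 9: 827 on hand, pool $18,322.88 (≈ $22.1558 each)
Ending inventory (cost pool remaining) = $18,322.88

COGS = $2,161.57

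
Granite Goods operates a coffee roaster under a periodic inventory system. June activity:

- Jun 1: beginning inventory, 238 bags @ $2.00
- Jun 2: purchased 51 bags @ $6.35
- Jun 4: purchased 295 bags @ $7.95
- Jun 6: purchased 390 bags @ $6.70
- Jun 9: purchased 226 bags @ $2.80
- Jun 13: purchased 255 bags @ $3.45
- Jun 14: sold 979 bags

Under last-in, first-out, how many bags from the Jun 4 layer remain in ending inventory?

Jun 14, 979 sold [LIFO — newest first]: 255 @ $3.45 + 226 @ $2.80 + 390 @ $6.70 + 108 @ $7.95 = $4,984.15
Ending inventory: 238 @ $2.00 + 51 @ $6.35 + 187 @ $7.95 = $2,286.50
Check: goods available $7,270.65 = COGS $4,984.15 + ending $2,286.50

187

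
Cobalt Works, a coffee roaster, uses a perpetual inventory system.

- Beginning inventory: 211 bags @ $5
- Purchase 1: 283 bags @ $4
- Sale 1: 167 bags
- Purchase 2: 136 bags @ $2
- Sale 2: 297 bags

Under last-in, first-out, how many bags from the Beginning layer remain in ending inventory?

166

Sale 1 (167) [LIFO — newest first]: 167 @ $4 = $668
Sale 2 (297) [LIFO — newest first]: 136 @ $2 + 116 @ $4 + 45 @ $5 = $961
Total COGS = $668 + $961 = $1,629
Ending inventory: 166 @ $5 = $830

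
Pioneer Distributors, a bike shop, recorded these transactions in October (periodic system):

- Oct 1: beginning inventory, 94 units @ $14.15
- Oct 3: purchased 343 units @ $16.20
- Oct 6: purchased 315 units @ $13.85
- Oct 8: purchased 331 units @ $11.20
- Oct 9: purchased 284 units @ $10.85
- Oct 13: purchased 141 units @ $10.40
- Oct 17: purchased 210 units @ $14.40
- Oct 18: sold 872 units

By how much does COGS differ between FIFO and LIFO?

FIFO COGS: 94 @ $14.15 + 343 @ $16.20 + 315 @ $13.85 + 120 @ $11.20 = $12,593.45
LIFO COGS: 210 @ $14.40 + 141 @ $10.40 + 284 @ $10.85 + 237 @ $11.20 = $10,226.20
Difference = |$12,593.45 − $10,226.20| = $2,367.25

$2,367.25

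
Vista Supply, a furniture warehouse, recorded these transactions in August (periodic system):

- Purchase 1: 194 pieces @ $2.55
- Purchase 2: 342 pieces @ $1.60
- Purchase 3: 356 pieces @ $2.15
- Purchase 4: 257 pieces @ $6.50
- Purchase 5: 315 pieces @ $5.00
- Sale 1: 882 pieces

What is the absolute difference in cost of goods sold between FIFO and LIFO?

FIFO COGS: 194 @ $2.55 + 342 @ $1.60 + 346 @ $2.15 = $1,785.80
LIFO COGS: 315 @ $5.00 + 257 @ $6.50 + 310 @ $2.15 = $3,912.00
Difference = |$1,785.80 − $3,912.00| = $2,126.20

$2,126.20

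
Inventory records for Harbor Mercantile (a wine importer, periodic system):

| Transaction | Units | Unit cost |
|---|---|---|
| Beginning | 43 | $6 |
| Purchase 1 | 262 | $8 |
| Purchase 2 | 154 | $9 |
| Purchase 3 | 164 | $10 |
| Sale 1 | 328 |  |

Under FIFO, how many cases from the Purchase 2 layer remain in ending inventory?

131

Sale 1 (328) [FIFO — oldest first]: 43 @ $6 + 262 @ $8 + 23 @ $9 = $2,561
Ending inventory: 131 @ $9 + 164 @ $10 = $2,819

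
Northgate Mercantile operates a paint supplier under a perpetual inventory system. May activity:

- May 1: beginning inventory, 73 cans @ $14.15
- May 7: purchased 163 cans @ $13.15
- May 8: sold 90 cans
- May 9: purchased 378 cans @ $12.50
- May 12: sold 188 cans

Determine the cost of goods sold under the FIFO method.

May 8, 90 sold [FIFO — oldest first]: 73 @ $14.15 + 17 @ $13.15 = $1,256.50
May 12, 188 sold [FIFO — oldest first]: 146 @ $13.15 + 42 @ $12.50 = $2,444.90
Total COGS = $1,256.50 + $2,444.90 = $3,701.40
Ending inventory: 336 @ $12.50 = $4,200.00
Check: goods available $7,901.40 = COGS $3,701.40 + ending $4,200.00

COGS = $3,701.40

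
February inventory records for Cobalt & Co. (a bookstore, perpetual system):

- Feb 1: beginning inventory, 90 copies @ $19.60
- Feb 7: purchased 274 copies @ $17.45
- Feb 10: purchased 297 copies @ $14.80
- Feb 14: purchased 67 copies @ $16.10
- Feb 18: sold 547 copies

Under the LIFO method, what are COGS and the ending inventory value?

Feb 18, 547 sold [LIFO — newest first]: 67 @ $16.10 + 297 @ $14.80 + 183 @ $17.45 = $8,667.65
Ending inventory: 90 @ $19.60 + 91 @ $17.45 = $3,351.95
Check: goods available $12,019.60 = COGS $8,667.65 + ending $3,351.95

COGS = $8,667.65; ending inventory = $3,351.95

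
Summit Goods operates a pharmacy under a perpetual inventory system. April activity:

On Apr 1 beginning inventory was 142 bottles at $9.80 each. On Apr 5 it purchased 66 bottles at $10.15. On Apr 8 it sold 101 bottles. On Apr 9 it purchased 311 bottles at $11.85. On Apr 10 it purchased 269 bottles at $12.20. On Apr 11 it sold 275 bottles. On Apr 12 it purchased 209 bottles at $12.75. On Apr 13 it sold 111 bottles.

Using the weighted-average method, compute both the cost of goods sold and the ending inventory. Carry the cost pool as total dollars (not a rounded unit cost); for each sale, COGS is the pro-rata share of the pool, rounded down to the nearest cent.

After Apr 1: 142 on hand, pool $1,391.60 (≈ $9.8000 each)
After Apr 5: 208 on hand, pool $2,061.50 (≈ $9.9111 each)
Apr 8, sell 101: 101/208 × $2,061.50 → $1,001.01
After Apr 9: 418 on hand, pool $4,745.84 (≈ $11.3537 each)
After Apr 10: 687 on hand, pool $8,027.64 (≈ $11.6851 each)
Apr 11, sell 275: 275/687 × $8,027.64 → $3,213.39
After Apr 12: 621 on hand, pool $7,479.00 (≈ $12.0435 each)
Apr 13, sell 111: 111/621 × $7,479.00 → $1,336.82
Total COGS = $1,001.01 + $3,213.39 + $1,336.82 = $5,551.22
Ending inventory (cost pool remaining) = $6,142.18
Check: goods available $11,693.40 = COGS $5,551.22 + ending $6,142.18

COGS = $5,551.22; ending inventory = $6,142.18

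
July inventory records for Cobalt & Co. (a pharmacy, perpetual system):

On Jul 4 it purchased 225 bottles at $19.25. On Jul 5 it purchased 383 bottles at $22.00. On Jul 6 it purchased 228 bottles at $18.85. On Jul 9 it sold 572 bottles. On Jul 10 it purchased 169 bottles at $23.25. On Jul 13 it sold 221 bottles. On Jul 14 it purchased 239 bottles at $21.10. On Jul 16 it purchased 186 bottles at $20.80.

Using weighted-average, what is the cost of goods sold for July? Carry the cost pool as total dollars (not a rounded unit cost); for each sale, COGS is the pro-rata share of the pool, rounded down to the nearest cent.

After Jul 4: 225 on hand, pool $4,331.25 (≈ $19.2500 each)
After Jul 5: 608 on hand, pool $12,757.25 (≈ $20.9823 each)
After Jul 6: 836 on hand, pool $17,055.05 (≈ $20.4008 each)
Jul 9, sell 572: 572/836 × $17,055.05 → $11,669.24
After Jul 10: 433 on hand, pool $9,315.06 (≈ $21.5128 each)
Jul 13, sell 221: 221/433 × $9,315.06 → $4,754.33
After Jul 14: 451 on hand, pool $9,603.63 (≈ $21.2941 each)
After Jul 16: 637 on hand, pool $13,472.43 (≈ $21.1498 each)
Total COGS = $11,669.24 + $4,754.33 = $16,423.57
Ending inventory (cost pool remaining) = $13,472.43
Check: goods available $29,896.00 = COGS $16,423.57 + ending $13,472.43

COGS = $16,423.57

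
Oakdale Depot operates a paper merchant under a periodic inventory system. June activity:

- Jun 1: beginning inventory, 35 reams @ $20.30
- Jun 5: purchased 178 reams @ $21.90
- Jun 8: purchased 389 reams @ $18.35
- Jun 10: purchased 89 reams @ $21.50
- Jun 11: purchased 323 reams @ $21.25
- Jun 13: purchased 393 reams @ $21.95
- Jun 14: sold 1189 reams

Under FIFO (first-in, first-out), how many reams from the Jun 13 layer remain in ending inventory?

218

Jun 14, 1189 sold [FIFO — oldest first]: 35 @ $20.30 + 178 @ $21.90 + 389 @ $18.35 + 89 @ $21.50 + 323 @ $21.25 + 175 @ $21.95 = $24,365.35
Ending inventory: 218 @ $21.95 = $4,785.10
Check: goods available $29,150.45 = COGS $24,365.35 + ending $4,785.10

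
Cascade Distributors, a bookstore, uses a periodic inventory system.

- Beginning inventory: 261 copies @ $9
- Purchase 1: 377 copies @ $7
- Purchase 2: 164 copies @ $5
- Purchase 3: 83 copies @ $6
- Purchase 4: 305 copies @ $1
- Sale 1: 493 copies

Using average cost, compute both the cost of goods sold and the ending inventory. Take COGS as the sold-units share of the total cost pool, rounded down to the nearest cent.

Sale 1, sell 493: 493/1190 × $6,611.00 → $2,738.84
Ending inventory (cost pool remaining) = $3,872.16

COGS = $2,738.84; ending inventory = $3,872.16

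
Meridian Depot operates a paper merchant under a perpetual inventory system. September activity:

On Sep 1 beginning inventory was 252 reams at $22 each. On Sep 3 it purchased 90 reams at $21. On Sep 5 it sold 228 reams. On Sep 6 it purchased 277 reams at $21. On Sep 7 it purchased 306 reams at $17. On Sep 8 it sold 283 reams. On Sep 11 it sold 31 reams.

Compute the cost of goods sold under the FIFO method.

COGS = $11,634

Sep 5, 228 sold [FIFO — oldest first]: 228 @ $22 = $5,016
Sep 8, 283 sold [FIFO — oldest first]: 24 @ $22 + 90 @ $21 + 169 @ $21 = $5,967
Sep 11, 31 sold [FIFO — oldest first]: 31 @ $21 = $651
Total COGS = $5,016 + $5,967 + $651 = $11,634
Ending inventory: 77 @ $21 + 306 @ $17 = $6,819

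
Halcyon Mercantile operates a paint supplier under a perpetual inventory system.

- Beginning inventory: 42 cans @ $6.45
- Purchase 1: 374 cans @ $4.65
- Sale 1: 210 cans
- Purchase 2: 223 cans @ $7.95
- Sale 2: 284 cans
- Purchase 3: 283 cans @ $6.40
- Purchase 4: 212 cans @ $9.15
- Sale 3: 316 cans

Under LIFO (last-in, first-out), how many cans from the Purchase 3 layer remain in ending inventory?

179

Sale 1 (210) [LIFO — newest first]: 210 @ $4.65 = $976.50
Sale 2 (284) [LIFO — newest first]: 223 @ $7.95 + 61 @ $4.65 = $2,056.50
Sale 3 (316) [LIFO — newest first]: 212 @ $9.15 + 104 @ $6.40 = $2,605.40
Total COGS = $976.50 + $2,056.50 + $2,605.40 = $5,638.40
Ending inventory: 42 @ $6.45 + 103 @ $4.65 + 179 @ $6.40 = $1,895.45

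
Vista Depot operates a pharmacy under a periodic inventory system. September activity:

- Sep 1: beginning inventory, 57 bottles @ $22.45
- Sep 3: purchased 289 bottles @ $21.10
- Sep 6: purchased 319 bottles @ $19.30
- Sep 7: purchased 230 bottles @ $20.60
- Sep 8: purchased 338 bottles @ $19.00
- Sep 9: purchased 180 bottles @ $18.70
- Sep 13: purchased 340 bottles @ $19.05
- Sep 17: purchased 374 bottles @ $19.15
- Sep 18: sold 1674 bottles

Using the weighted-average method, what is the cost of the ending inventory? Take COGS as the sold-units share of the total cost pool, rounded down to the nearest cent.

Sep 18, sell 1674: 1674/2127 × $41,699.35 → $32,818.38
Ending inventory (cost pool remaining) = $8,880.97

Ending inventory = $8,880.97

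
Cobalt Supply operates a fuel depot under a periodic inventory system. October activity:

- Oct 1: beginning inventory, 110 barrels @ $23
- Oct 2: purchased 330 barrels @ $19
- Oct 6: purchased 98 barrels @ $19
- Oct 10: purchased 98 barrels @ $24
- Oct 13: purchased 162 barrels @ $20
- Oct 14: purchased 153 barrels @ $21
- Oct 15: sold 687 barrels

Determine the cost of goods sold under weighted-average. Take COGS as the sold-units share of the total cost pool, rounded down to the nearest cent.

COGS = $14,062.91

Oct 15, sell 687: 687/951 × $19,467.00 → $14,062.91
Ending inventory (cost pool remaining) = $5,404.09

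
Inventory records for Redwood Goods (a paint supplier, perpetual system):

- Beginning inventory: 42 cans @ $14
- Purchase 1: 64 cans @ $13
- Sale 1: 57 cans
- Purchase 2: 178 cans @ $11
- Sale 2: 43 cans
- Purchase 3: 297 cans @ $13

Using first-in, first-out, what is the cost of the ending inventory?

Ending inventory = $5,897

Sale 1 (57) [FIFO — oldest first]: 42 @ $14 + 15 @ $13 = $783
Sale 2 (43) [FIFO — oldest first]: 43 @ $13 = $559
Total COGS = $783 + $559 = $1,342
Ending inventory: 6 @ $13 + 178 @ $11 + 297 @ $13 = $5,897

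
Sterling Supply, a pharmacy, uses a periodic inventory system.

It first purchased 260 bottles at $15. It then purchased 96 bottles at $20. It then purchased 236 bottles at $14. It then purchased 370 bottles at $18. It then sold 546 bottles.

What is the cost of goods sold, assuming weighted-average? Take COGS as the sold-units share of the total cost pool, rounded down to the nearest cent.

Sale 1, sell 546: 546/962 × $15,784.00 → $8,958.48
Ending inventory (cost pool remaining) = $6,825.52
Check: goods available $15,784.00 = COGS $8,958.48 + ending $6,825.52

COGS = $8,958.48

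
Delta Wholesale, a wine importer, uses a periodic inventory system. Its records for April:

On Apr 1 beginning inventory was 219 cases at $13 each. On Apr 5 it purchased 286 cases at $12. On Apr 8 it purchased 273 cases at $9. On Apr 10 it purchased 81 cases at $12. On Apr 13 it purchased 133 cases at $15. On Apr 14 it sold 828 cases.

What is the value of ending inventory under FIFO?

Apr 14, 828 sold [FIFO — oldest first]: 219 @ $13 + 286 @ $12 + 273 @ $9 + 50 @ $12 = $9,336
Ending inventory: 31 @ $12 + 133 @ $15 = $2,367
Check: goods available $11,703 = COGS $9,336 + ending $2,367

Ending inventory = $2,367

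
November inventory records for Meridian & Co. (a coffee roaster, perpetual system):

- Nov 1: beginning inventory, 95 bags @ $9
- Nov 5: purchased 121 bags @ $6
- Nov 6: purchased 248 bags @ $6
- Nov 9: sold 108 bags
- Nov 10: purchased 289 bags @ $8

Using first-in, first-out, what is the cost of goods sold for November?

COGS = $933

Nov 9, 108 sold [FIFO — oldest first]: 95 @ $9 + 13 @ $6 = $933
Ending inventory: 108 @ $6 + 248 @ $6 + 289 @ $8 = $4,448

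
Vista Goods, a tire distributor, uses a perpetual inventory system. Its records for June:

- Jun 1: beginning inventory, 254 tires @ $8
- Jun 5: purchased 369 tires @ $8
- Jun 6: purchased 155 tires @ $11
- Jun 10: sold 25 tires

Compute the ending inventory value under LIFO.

Jun 10, 25 sold [LIFO — newest first]: 25 @ $11 = $275
Ending inventory: 254 @ $8 + 369 @ $8 + 130 @ $11 = $6,414
Check: goods available $6,689 = COGS $275 + ending $6,414

Ending inventory = $6,414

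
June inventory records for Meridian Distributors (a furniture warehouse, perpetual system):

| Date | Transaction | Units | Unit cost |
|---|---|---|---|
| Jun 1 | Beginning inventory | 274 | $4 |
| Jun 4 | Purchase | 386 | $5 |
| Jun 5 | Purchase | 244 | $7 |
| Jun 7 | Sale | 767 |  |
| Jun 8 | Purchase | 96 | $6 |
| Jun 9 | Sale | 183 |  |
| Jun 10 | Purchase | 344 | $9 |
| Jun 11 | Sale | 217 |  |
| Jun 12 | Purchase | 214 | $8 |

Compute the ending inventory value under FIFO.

Ending inventory = $3,305

Jun 7, 767 sold [FIFO — oldest first]: 274 @ $4 + 386 @ $5 + 107 @ $7 = $3,775
Jun 9, 183 sold [FIFO — oldest first]: 137 @ $7 + 46 @ $6 = $1,235
Jun 11, 217 sold [FIFO — oldest first]: 50 @ $6 + 167 @ $9 = $1,803
Total COGS = $3,775 + $1,235 + $1,803 = $6,813
Ending inventory: 177 @ $9 + 214 @ $8 = $3,305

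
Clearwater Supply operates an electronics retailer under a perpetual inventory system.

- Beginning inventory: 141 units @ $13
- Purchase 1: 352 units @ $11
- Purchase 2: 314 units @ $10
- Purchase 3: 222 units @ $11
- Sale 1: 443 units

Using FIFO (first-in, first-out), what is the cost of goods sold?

COGS = $5,155

Sale 1 (443) [FIFO — oldest first]: 141 @ $13 + 302 @ $11 = $5,155
Ending inventory: 50 @ $11 + 314 @ $10 + 222 @ $11 = $6,132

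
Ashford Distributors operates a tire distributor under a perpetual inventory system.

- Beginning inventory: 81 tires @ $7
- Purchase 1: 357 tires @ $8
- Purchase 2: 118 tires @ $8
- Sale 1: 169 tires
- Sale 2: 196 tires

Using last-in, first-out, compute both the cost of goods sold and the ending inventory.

Sale 1 (169) [LIFO — newest first]: 118 @ $8 + 51 @ $8 = $1,352
Sale 2 (196) [LIFO — newest first]: 196 @ $8 = $1,568
Total COGS = $1,352 + $1,568 = $2,920
Ending inventory: 81 @ $7 + 110 @ $8 = $1,447
Check: goods available $4,367 = COGS $2,920 + ending $1,447

COGS = $2,920; ending inventory = $1,447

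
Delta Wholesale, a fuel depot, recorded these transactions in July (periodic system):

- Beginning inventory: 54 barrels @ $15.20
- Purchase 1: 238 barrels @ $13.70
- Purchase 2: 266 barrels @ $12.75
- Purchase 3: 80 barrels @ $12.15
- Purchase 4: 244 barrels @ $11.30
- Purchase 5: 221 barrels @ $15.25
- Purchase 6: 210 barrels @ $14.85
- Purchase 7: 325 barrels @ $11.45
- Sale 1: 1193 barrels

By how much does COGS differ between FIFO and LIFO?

FIFO COGS: 54 @ $15.20 + 238 @ $13.70 + 266 @ $12.75 + 80 @ $12.15 + 244 @ $11.30 + 221 @ $15.25 + 90 @ $14.85 = $15,908.85
LIFO COGS: 325 @ $11.45 + 210 @ $14.85 + 221 @ $15.25 + 244 @ $11.30 + 80 @ $12.15 + 113 @ $12.75 = $15,379.95
Difference = |$15,908.85 − $15,379.95| = $528.90

$528.90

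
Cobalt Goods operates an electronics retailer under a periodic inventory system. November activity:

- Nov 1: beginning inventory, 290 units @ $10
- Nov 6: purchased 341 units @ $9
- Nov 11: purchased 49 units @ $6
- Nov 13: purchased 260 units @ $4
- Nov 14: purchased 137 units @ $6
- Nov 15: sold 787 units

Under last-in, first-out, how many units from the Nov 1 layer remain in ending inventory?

Nov 15, 787 sold [LIFO — newest first]: 137 @ $6 + 260 @ $4 + 49 @ $6 + 341 @ $9 = $5,225
Ending inventory: 290 @ $10 = $2,900

290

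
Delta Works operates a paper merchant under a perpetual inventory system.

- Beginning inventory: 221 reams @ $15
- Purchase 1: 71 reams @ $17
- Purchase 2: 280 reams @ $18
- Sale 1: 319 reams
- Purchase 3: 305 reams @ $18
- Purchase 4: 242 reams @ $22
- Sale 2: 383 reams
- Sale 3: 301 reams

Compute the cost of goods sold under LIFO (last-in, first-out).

Sale 1 (319) [LIFO — newest first]: 280 @ $18 + 39 @ $17 = $5,703
Sale 2 (383) [LIFO — newest first]: 242 @ $22 + 141 @ $18 = $7,862
Sale 3 (301) [LIFO — newest first]: 164 @ $18 + 32 @ $17 + 105 @ $15 = $5,071
Total COGS = $5,703 + $7,862 + $5,071 = $18,636
Ending inventory: 116 @ $15 = $1,740

COGS = $18,636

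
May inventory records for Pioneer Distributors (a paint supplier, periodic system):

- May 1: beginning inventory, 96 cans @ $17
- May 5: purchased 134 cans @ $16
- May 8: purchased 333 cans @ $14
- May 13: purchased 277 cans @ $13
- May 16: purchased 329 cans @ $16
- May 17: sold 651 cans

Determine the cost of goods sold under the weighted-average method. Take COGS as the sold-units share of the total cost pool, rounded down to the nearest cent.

May 17, sell 651: 651/1169 × $17,303.00 → $9,635.80
Ending inventory (cost pool remaining) = $7,667.20

COGS = $9,635.80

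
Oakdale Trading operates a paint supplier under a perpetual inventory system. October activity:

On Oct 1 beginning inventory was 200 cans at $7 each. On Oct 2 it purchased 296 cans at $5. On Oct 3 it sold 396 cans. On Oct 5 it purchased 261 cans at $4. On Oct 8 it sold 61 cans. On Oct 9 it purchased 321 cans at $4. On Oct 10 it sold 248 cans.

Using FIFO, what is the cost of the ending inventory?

Oct 3, 396 sold [FIFO — oldest first]: 200 @ $7 + 196 @ $5 = $2,380
Oct 8, 61 sold [FIFO — oldest first]: 61 @ $5 = $305
Oct 10, 248 sold [FIFO — oldest first]: 39 @ $5 + 209 @ $4 = $1,031
Total COGS = $2,380 + $305 + $1,031 = $3,716
Ending inventory: 52 @ $4 + 321 @ $4 = $1,492

Ending inventory = $1,492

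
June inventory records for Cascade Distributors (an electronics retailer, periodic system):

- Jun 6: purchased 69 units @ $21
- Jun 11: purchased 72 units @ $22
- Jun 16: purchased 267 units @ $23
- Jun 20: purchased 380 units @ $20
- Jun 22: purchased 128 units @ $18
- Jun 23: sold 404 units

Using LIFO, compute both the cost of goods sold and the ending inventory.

Jun 23, 404 sold [LIFO — newest first]: 128 @ $18 + 276 @ $20 = $7,824
Ending inventory: 69 @ $21 + 72 @ $22 + 267 @ $23 + 104 @ $20 = $11,254
Check: goods available $19,078 = COGS $7,824 + ending $11,254

COGS = $7,824; ending inventory = $11,254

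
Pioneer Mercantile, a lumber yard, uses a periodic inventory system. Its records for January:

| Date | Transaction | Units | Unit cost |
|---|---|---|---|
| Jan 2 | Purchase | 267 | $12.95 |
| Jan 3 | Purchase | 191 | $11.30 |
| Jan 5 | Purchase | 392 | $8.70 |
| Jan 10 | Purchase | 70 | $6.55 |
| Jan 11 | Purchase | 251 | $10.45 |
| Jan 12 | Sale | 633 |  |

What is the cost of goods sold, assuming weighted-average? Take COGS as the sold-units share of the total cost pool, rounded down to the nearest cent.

Jan 12, sell 633: 633/1171 × $12,107.80 → $6,545.03
Ending inventory (cost pool remaining) = $5,562.77
Check: goods available $12,107.80 = COGS $6,545.03 + ending $5,562.77

COGS = $6,545.03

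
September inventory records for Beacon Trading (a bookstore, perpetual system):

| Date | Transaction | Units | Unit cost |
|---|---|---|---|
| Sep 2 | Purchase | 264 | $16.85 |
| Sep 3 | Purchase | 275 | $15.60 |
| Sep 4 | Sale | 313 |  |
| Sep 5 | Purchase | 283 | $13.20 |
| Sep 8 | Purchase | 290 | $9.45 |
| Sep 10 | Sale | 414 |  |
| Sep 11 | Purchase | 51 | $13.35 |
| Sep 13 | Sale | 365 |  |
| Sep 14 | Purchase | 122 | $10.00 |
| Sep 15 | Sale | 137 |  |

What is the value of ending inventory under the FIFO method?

Sep 4, 313 sold [FIFO — oldest first]: 264 @ $16.85 + 49 @ $15.60 = $5,212.80
Sep 10, 414 sold [FIFO — oldest first]: 226 @ $15.60 + 188 @ $13.20 = $6,007.20
Sep 13, 365 sold [FIFO — oldest first]: 95 @ $13.20 + 270 @ $9.45 = $3,805.50
Sep 15, 137 sold [FIFO — oldest first]: 20 @ $9.45 + 51 @ $13.35 + 66 @ $10.00 = $1,529.85
Total COGS = $5,212.80 + $6,007.20 + $3,805.50 + $1,529.85 = $16,555.35
Ending inventory: 56 @ $10.00 = $560.00

Ending inventory = $560.00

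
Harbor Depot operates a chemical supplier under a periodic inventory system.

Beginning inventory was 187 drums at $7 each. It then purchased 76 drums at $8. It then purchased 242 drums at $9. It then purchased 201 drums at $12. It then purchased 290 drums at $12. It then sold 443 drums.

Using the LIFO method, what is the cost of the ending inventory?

Sale 1 (443) [LIFO — newest first]: 290 @ $12 + 153 @ $12 = $5,316
Ending inventory: 187 @ $7 + 76 @ $8 + 242 @ $9 + 48 @ $12 = $4,671

Ending inventory = $4,671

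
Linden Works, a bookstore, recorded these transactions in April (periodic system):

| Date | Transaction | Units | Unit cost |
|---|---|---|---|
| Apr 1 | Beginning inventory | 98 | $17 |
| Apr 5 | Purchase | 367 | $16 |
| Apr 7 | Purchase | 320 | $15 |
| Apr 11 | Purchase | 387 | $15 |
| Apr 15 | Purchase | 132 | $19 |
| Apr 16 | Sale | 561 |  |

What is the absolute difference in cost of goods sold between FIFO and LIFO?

$35

FIFO COGS: 98 @ $17 + 367 @ $16 + 96 @ $15 = $8,978
LIFO COGS: 132 @ $19 + 387 @ $15 + 42 @ $15 = $8,943
Difference = |$8,978 − $8,943| = $35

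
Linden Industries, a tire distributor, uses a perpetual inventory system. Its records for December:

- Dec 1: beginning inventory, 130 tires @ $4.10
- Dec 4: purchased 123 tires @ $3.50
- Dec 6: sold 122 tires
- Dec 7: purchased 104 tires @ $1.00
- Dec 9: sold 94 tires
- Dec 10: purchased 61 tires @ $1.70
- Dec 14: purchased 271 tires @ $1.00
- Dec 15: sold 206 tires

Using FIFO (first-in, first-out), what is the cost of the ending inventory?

Dec 6, 122 sold [FIFO — oldest first]: 122 @ $4.10 = $500.20
Dec 9, 94 sold [FIFO — oldest first]: 8 @ $4.10 + 86 @ $3.50 = $333.80
Dec 15, 206 sold [FIFO — oldest first]: 37 @ $3.50 + 104 @ $1.00 + 61 @ $1.70 + 4 @ $1.00 = $341.20
Total COGS = $500.20 + $333.80 + $341.20 = $1,175.20
Ending inventory: 267 @ $1.00 = $267.00

Ending inventory = $267.00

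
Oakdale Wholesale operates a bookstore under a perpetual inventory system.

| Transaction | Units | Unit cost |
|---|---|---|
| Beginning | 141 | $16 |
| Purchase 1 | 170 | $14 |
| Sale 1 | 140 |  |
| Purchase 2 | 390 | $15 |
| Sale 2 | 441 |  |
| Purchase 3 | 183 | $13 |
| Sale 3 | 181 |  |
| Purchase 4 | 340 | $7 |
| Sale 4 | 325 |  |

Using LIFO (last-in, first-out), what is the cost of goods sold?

Sale 1 (140) [LIFO — newest first]: 140 @ $14 = $1,960
Sale 2 (441) [LIFO — newest first]: 390 @ $15 + 30 @ $14 + 21 @ $16 = $6,606
Sale 3 (181) [LIFO — newest first]: 181 @ $13 = $2,353
Sale 4 (325) [LIFO — newest first]: 325 @ $7 = $2,275
Total COGS = $1,960 + $6,606 + $2,353 + $2,275 = $13,194
Ending inventory: 120 @ $16 + 2 @ $13 + 15 @ $7 = $2,051
Check: goods available $15,245 = COGS $13,194 + ending $2,051

COGS = $13,194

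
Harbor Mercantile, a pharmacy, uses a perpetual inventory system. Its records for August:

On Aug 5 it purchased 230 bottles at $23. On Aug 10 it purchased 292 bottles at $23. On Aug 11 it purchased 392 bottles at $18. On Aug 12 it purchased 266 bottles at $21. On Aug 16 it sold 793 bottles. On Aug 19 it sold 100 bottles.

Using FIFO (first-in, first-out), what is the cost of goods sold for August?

COGS = $18,684

Aug 16, 793 sold [FIFO — oldest first]: 230 @ $23 + 292 @ $23 + 271 @ $18 = $16,884
Aug 19, 100 sold [FIFO — oldest first]: 100 @ $18 = $1,800
Total COGS = $16,884 + $1,800 = $18,684
Ending inventory: 21 @ $18 + 266 @ $21 = $5,964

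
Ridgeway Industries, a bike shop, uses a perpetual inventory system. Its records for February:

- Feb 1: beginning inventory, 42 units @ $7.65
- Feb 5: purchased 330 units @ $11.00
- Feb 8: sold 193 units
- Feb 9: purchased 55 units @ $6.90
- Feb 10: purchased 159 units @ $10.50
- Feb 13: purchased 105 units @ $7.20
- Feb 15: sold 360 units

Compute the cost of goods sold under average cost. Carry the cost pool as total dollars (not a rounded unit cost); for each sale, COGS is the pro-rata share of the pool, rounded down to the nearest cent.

COGS = $5,452.14

After Feb 1: 42 on hand, pool $321.30 (≈ $7.6500 each)
After Feb 5: 372 on hand, pool $3,951.30 (≈ $10.6218 each)
Feb 8, sell 193: 193/372 × $3,951.30 → $2,050.00
After Feb 9: 234 on hand, pool $2,280.80 (≈ $9.7470 each)
After Feb 10: 393 on hand, pool $3,950.30 (≈ $10.0517 each)
After Feb 13: 498 on hand, pool $4,706.30 (≈ $9.4504 each)
Feb 15, sell 360: 360/498 × $4,706.30 → $3,402.14
Total COGS = $2,050.00 + $3,402.14 = $5,452.14
Ending inventory (cost pool remaining) = $1,304.16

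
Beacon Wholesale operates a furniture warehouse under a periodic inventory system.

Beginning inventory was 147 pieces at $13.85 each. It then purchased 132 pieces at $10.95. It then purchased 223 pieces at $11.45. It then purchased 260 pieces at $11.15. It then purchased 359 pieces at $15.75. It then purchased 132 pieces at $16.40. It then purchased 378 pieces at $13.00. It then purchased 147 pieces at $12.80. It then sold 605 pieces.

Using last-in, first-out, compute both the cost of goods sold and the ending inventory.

COGS = $8,107.60; ending inventory = $15,440.75

Sale 1 (605) [LIFO — newest first]: 147 @ $12.80 + 378 @ $13.00 + 80 @ $16.40 = $8,107.60
Ending inventory: 147 @ $13.85 + 132 @ $10.95 + 223 @ $11.45 + 260 @ $11.15 + 359 @ $15.75 + 52 @ $16.40 = $15,440.75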